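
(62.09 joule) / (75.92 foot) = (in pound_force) 0.6032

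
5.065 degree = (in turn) 0.01407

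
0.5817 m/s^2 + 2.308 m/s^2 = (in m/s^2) 2.89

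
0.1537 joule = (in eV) 9.593e+17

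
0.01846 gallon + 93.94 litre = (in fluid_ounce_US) 3179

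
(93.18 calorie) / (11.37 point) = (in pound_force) 2.185e+04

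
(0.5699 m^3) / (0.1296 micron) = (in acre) 1087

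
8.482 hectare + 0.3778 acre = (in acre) 21.34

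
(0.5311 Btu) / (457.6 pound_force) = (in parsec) 8.921e-18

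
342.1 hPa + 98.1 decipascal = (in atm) 0.3377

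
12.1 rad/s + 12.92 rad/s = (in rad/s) 25.02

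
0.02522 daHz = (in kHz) 0.0002522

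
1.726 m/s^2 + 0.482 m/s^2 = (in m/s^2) 2.208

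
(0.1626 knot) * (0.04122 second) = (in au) 2.305e-14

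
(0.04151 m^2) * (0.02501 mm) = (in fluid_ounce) 0.0351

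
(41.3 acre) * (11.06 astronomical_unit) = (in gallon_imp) 6.083e+19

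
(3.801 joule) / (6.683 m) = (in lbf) 0.1279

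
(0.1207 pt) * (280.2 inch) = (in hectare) 3.03e-08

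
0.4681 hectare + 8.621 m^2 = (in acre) 1.159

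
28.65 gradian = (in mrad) 450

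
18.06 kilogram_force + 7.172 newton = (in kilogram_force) 18.79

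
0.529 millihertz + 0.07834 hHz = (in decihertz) 78.35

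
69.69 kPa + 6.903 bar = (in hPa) 7600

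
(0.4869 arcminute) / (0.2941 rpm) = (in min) 7.665e-05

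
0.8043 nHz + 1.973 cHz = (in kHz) 1.973e-05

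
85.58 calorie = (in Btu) 0.3394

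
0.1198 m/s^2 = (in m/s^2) 0.1198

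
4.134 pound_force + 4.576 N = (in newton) 22.96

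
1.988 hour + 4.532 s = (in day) 0.08289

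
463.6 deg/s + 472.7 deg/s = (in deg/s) 936.3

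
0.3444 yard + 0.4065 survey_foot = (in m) 0.4388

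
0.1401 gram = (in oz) 0.004942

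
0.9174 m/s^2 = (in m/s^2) 0.9174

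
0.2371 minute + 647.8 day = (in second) 5.597e+07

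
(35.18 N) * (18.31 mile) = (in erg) 1.037e+13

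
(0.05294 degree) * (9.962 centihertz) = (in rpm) 0.000879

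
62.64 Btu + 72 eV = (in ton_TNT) 1.58e-05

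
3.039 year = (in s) 9.584e+07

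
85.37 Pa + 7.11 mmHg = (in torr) 7.75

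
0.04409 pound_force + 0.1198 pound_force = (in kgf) 0.07434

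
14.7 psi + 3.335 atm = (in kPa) 439.3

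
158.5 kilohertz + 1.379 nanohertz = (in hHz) 1585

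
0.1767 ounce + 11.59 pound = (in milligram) 5.262e+06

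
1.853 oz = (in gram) 52.53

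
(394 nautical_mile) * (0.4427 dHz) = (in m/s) 3.23e+04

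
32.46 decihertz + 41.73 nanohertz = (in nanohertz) 3.246e+09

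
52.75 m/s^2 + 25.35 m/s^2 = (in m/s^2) 78.1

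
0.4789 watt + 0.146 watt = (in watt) 0.6249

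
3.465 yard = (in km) 0.003168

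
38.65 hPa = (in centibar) 3.865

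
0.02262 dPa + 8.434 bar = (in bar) 8.434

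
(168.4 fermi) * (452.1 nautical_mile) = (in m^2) 1.41e-07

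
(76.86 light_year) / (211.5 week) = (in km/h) 2.046e+10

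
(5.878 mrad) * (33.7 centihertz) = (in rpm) 0.01892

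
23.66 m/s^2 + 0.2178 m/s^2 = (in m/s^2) 23.88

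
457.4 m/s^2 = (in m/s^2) 457.4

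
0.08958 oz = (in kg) 0.00254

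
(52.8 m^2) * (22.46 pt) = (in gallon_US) 110.5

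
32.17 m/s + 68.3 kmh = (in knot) 99.41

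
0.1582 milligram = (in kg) 1.582e-07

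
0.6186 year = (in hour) 5419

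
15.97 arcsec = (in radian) 7.742e-05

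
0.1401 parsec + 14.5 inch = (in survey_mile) 2.686e+12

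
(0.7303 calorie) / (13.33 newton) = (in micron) 2.292e+05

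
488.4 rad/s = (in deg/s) 2.798e+04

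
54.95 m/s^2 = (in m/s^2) 54.95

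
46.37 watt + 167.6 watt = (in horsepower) 0.2869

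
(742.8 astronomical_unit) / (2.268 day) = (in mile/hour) 1.269e+09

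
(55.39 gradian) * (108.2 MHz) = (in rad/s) 9.414e+07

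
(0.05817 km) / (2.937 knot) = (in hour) 0.01069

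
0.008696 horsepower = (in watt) 6.485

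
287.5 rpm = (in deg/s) 1725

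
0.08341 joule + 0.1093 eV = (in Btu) 7.906e-05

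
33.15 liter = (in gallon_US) 8.757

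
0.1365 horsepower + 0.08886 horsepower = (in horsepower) 0.2254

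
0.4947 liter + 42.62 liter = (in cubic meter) 0.04311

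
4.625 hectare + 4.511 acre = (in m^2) 6.451e+04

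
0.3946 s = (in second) 0.3946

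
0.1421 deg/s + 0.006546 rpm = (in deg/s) 0.1814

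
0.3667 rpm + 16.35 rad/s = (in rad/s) 16.39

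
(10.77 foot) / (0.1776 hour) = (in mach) 1.508e-05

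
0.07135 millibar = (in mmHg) 0.05352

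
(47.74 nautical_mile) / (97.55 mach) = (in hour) 0.0007394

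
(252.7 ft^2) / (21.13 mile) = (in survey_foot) 0.002265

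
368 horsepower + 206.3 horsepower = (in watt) 4.283e+05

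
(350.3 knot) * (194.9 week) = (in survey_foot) 6.969e+10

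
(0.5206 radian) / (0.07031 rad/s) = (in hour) 0.002057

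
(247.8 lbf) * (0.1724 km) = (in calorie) 4.542e+04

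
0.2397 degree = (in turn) 0.0006658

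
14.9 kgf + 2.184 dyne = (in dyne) 1.461e+07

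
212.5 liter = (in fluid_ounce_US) 7185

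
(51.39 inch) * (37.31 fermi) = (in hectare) 4.87e-18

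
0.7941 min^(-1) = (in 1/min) 0.7941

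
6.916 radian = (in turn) 1.101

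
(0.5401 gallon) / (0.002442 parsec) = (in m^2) 2.713e-17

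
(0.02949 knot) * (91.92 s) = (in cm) 139.5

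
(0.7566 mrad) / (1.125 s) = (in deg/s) 0.03853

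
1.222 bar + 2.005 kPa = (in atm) 1.226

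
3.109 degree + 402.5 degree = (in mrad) 7079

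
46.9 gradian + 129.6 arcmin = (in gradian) 49.3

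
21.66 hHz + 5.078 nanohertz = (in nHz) 2.166e+12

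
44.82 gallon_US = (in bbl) 1.067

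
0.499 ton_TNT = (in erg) 2.088e+16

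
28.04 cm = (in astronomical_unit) 1.874e-12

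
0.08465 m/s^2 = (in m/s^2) 0.08465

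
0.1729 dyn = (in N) 1.729e-06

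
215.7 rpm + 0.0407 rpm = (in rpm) 215.7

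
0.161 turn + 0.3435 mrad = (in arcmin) 3479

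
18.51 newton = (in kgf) 1.887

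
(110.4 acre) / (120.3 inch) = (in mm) 1.462e+08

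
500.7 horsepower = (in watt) 3.734e+05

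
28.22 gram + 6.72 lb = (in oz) 108.5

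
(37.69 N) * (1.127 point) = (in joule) 0.01498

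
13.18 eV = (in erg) 2.112e-11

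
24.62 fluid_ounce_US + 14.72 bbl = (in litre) 2341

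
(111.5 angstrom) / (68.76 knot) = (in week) 5.212e-16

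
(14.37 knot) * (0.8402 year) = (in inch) 7.712e+09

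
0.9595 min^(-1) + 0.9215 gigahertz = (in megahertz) 921.5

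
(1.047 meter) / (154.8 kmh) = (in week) 4.026e-08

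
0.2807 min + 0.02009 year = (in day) 7.333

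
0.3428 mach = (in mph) 261.1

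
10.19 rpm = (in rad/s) 1.067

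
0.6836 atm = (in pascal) 6.927e+04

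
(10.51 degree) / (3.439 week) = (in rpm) 8.422e-07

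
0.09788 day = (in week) 0.01398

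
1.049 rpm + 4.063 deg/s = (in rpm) 1.726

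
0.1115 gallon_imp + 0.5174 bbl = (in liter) 82.77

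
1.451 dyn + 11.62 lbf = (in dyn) 5.169e+06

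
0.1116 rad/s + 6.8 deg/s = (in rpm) 2.199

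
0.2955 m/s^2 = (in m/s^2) 0.2955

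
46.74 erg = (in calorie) 1.117e-06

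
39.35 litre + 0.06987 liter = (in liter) 39.42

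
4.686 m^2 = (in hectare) 0.0004686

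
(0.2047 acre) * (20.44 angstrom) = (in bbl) 1.065e-05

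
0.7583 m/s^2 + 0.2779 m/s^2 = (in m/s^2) 1.036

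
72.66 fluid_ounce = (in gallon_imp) 0.4727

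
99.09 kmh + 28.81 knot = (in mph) 94.73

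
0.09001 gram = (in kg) 9.001e-05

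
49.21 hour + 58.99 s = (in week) 0.293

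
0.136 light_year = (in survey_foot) 4.221e+15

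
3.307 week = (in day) 23.15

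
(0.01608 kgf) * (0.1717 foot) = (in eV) 5.151e+16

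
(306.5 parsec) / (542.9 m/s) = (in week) 2.88e+10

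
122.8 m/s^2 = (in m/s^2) 122.8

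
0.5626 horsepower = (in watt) 419.5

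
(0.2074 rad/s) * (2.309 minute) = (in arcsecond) 5.927e+06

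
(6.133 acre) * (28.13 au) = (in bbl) 6.569e+17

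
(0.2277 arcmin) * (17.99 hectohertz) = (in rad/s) 0.1192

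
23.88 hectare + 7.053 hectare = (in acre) 76.44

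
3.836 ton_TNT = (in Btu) 1.521e+07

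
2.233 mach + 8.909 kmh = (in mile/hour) 1706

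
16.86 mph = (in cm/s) 753.7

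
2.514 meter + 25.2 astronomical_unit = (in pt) 1.069e+16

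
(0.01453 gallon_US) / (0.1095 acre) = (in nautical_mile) 6.702e-11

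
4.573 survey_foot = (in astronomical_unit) 9.317e-12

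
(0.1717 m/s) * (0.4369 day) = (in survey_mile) 4.027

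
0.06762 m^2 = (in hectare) 6.762e-06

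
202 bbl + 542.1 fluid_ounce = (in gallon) 8488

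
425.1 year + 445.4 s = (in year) 425.1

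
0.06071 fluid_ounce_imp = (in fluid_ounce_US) 0.05833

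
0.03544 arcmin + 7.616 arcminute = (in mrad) 2.226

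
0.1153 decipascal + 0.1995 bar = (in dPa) 1.995e+05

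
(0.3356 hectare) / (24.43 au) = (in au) 6.138e-21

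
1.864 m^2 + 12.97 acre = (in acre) 12.97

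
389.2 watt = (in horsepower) 0.5219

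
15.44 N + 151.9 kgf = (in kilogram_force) 153.5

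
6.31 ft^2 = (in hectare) 5.862e-05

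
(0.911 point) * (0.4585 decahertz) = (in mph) 0.003296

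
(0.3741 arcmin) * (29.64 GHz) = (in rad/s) 3.225e+06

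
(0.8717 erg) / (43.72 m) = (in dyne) 0.0001994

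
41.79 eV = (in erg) 6.695e-11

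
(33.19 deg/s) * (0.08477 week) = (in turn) 4727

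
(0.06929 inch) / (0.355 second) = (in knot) 0.009637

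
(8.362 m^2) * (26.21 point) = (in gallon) 20.43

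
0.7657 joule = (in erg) 7.657e+06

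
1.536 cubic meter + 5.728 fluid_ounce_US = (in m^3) 1.536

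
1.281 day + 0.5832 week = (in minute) 7723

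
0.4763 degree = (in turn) 0.001323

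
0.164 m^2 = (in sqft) 1.765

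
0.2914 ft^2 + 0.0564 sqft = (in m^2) 0.03231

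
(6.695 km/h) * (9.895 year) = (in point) 1.645e+12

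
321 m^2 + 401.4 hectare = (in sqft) 4.321e+07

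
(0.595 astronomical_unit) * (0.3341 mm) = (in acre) 7349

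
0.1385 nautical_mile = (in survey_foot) 841.5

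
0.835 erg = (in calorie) 1.996e-08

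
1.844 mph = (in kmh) 2.968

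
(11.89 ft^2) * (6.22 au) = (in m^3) 1.028e+12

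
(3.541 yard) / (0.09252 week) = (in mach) 1.699e-07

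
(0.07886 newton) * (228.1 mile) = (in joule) 2.895e+04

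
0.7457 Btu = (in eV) 4.911e+21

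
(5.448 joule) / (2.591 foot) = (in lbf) 1.551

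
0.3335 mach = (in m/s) 113.6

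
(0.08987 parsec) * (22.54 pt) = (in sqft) 2.374e+14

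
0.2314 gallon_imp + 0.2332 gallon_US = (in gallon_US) 0.5111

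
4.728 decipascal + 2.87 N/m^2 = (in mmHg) 0.02507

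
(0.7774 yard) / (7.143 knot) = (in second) 0.1934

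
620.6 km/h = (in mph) 385.6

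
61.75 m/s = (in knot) 120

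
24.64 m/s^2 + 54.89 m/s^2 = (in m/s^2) 79.53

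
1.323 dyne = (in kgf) 1.349e-06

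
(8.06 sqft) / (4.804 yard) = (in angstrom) 1.705e+09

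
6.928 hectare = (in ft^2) 7.457e+05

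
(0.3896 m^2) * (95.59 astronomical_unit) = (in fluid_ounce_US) 1.884e+17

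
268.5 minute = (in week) 0.02664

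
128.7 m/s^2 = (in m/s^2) 128.7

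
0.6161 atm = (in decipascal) 6.243e+05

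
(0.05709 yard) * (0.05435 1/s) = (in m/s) 0.002837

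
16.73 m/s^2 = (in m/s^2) 16.73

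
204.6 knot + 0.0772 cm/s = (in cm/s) 1.053e+04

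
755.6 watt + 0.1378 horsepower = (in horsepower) 1.151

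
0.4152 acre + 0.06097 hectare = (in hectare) 0.229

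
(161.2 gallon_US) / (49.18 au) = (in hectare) 8.294e-18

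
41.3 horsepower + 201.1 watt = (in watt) 3.1e+04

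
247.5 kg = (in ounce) 8730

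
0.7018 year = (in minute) 3.689e+05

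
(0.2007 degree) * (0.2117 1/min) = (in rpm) 0.000118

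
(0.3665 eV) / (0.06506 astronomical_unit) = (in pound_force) 1.356e-30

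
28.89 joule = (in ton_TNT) 6.905e-09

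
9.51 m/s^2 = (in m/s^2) 9.51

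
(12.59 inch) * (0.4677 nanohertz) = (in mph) 3.346e-10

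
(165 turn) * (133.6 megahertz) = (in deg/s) 7.936e+12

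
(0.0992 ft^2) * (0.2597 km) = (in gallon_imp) 526.5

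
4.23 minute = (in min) 4.23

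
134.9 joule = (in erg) 1.349e+09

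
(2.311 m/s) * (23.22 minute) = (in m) 3220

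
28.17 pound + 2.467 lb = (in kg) 13.9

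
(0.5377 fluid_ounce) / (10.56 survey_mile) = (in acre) 2.312e-13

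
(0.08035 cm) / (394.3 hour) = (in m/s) 5.661e-10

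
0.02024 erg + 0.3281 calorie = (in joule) 1.373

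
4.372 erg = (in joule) 4.372e-07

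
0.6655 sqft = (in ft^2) 0.6655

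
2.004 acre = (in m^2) 8110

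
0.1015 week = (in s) 6.139e+04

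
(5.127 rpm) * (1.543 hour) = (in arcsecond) 6.152e+08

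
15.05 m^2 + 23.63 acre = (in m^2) 9.564e+04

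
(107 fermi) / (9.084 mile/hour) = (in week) 4.357e-20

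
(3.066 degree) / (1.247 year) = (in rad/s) 1.361e-09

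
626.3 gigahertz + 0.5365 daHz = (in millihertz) 6.263e+14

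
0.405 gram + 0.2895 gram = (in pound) 0.001531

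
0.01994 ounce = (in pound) 0.001246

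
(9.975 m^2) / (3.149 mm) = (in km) 3.168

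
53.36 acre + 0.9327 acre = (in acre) 54.29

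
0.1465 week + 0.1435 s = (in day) 1.026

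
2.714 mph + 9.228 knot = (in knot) 11.59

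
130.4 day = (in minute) 1.878e+05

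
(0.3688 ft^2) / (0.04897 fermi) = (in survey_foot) 2.295e+15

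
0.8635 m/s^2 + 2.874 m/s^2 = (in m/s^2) 3.738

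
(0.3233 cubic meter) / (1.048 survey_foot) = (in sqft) 10.89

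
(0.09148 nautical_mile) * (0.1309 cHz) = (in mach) 0.0006513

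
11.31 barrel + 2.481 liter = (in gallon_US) 475.7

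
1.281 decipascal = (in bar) 1.281e-06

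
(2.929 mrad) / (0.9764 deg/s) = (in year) 5.45e-09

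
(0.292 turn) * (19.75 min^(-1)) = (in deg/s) 34.6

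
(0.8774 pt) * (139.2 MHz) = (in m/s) 4.309e+04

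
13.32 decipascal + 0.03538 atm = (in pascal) 3586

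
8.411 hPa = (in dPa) 8411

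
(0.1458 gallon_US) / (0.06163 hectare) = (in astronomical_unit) 5.986e-18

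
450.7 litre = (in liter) 450.7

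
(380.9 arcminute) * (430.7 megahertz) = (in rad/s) 4.772e+07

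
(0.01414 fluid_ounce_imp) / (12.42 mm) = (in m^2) 3.235e-05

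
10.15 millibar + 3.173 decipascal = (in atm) 0.01002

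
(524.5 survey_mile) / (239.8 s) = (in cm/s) 3.52e+05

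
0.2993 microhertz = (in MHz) 2.993e-13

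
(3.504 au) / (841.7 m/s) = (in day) 7208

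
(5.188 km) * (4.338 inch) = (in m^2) 571.6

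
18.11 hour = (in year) 0.002067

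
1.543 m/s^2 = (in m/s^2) 1.543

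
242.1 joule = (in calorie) 57.86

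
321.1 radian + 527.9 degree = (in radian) 330.3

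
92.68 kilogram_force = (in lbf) 204.3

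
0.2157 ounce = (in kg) 0.006115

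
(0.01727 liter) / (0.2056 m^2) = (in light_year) 8.879e-21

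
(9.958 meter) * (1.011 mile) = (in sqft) 1.744e+05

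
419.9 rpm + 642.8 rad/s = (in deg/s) 3.935e+04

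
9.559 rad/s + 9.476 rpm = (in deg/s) 604.5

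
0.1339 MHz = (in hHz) 1339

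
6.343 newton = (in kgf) 0.6468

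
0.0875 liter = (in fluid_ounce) 2.959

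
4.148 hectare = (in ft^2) 4.465e+05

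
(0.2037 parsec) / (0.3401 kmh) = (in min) 1.109e+15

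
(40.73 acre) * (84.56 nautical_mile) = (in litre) 2.581e+13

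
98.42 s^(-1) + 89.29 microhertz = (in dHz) 984.2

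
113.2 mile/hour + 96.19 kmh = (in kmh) 278.4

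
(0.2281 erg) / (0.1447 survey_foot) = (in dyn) 0.05172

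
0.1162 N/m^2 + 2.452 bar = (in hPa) 2452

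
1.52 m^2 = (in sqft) 16.36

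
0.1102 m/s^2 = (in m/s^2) 0.1102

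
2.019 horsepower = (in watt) 1506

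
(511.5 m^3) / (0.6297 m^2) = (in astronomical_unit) 5.43e-09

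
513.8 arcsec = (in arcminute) 8.563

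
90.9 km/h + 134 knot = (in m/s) 94.19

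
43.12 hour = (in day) 1.797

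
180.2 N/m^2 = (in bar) 0.001802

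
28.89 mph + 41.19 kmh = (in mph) 54.48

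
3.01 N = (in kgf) 0.3069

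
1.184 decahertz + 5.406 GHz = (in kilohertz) 5.406e+06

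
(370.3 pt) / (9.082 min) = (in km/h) 0.000863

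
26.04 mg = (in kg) 2.604e-05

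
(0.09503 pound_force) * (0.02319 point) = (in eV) 2.158e+13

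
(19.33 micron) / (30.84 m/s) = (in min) 1.045e-08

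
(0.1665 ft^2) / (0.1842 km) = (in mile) 5.218e-08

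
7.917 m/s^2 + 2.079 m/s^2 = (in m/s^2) 9.996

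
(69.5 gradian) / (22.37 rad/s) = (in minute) 0.0008134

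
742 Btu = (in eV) 4.886e+24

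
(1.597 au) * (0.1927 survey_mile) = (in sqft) 7.975e+14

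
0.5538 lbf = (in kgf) 0.2512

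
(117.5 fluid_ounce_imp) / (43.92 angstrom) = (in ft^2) 8.182e+06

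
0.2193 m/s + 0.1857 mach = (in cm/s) 6345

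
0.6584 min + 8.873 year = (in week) 462.7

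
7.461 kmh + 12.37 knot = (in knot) 16.4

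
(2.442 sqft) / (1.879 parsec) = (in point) 1.109e-14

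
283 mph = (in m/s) 126.5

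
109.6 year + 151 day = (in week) 5736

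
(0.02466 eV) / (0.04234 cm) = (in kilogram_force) 9.516e-19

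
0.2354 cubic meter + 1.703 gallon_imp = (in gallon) 64.23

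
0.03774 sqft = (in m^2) 0.003506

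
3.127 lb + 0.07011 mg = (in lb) 3.127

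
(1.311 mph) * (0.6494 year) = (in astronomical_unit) 8.023e-05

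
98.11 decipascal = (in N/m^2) 9.811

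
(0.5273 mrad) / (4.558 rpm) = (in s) 0.001105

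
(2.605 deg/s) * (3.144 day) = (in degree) 7.076e+05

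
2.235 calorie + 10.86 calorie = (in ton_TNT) 1.309e-08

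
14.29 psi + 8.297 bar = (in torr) 6962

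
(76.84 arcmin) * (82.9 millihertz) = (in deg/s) 0.1062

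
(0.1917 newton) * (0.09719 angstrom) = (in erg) 1.863e-05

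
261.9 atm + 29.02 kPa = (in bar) 265.7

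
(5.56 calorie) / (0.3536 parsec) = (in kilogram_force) 2.174e-16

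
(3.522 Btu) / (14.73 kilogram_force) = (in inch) 1013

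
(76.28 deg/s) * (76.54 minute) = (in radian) 6114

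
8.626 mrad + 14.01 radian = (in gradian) 892.5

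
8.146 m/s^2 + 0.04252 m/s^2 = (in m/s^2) 8.189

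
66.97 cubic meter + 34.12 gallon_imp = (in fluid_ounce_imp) 2.362e+06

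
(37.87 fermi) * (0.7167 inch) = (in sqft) 7.421e-15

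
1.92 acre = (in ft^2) 8.364e+04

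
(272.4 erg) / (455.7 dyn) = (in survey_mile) 3.714e-06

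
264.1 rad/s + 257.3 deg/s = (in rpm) 2565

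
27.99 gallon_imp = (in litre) 127.2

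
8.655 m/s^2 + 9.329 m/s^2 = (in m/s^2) 17.98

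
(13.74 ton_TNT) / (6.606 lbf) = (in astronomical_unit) 0.01308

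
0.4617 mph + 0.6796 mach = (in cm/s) 2.316e+04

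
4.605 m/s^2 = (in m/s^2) 4.605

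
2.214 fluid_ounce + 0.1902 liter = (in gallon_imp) 0.05624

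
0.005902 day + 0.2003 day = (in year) 0.0005649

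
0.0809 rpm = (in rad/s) 0.008472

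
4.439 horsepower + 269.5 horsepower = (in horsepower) 273.9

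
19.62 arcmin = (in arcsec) 1177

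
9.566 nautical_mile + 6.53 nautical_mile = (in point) 8.45e+07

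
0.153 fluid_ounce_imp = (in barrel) 2.734e-05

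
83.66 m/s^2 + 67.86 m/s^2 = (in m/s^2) 151.5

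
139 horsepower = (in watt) 1.037e+05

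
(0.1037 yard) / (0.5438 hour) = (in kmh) 0.0001744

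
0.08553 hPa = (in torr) 0.06415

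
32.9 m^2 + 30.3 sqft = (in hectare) 0.003571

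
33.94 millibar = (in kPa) 3.394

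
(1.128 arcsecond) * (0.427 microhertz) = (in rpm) 2.23e-11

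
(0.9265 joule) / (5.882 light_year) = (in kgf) 1.698e-18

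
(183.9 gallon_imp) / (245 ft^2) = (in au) 2.455e-13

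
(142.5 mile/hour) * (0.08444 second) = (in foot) 17.65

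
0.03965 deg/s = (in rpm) 0.006608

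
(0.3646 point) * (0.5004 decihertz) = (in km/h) 2.317e-05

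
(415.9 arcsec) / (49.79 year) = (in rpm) 1.226e-11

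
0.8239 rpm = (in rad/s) 0.08628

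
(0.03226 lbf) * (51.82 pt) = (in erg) 2.623e+04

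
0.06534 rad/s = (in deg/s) 3.744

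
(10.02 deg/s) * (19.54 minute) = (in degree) 1.175e+04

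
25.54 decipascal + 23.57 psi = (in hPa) 1625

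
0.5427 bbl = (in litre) 86.28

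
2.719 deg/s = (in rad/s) 0.04746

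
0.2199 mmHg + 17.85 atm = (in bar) 18.09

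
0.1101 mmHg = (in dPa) 146.8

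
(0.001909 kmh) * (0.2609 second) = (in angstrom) 1.383e+06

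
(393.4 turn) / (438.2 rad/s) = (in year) 1.789e-07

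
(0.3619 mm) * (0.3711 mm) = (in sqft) 1.446e-06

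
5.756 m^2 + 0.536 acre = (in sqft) 2.341e+04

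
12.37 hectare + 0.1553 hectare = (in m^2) 1.253e+05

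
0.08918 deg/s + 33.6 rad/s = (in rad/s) 33.6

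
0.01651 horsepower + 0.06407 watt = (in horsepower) 0.0166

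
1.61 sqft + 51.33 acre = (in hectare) 20.77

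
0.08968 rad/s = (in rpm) 0.8564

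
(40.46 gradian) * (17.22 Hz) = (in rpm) 104.5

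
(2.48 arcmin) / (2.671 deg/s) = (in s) 0.01547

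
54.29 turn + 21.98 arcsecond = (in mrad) 3.411e+05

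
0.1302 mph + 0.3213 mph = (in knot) 0.3923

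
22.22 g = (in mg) 2.222e+04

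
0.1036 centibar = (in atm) 0.001022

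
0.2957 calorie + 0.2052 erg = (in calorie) 0.2957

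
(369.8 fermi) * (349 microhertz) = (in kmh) 4.646e-16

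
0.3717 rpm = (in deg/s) 2.23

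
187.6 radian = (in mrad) 1.876e+05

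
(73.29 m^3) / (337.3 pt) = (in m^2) 615.9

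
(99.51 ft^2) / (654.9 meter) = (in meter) 0.01412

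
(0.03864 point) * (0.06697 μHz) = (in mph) 2.042e-12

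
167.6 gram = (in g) 167.6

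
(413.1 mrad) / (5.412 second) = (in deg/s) 4.373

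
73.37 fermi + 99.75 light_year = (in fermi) 9.437e+32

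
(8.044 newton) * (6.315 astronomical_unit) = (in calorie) 1.816e+12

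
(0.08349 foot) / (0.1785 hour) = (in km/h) 0.0001426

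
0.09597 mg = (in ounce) 3.385e-06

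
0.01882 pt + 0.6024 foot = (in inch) 7.229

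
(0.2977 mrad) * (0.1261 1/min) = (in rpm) 5.975e-06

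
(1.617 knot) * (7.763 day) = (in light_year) 5.897e-11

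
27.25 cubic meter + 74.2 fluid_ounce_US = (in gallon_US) 7199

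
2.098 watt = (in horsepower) 0.002813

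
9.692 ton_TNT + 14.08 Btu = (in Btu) 3.844e+07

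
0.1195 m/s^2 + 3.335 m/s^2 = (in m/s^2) 3.454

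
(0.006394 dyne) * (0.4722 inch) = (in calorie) 1.833e-10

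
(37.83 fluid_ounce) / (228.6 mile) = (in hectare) 3.041e-13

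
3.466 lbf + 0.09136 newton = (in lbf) 3.487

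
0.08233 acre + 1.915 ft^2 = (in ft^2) 3588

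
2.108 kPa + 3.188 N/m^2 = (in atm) 0.02084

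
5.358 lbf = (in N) 23.83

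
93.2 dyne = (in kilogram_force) 9.504e-05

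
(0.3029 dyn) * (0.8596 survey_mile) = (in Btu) 3.972e-06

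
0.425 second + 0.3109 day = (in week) 0.04441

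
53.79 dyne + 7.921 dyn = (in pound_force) 0.0001387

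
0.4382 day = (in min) 631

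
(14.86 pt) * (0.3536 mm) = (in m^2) 1.854e-06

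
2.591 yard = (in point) 6716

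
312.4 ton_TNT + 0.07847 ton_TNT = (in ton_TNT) 312.5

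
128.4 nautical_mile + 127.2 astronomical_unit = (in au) 127.2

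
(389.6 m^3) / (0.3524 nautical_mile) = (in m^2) 0.597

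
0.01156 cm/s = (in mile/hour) 0.0002586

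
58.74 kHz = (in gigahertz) 5.874e-05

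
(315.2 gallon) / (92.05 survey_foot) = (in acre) 1.051e-05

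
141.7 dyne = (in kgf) 0.0001445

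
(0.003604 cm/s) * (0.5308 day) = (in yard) 1.808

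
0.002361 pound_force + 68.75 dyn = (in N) 0.01119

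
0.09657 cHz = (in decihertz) 0.009657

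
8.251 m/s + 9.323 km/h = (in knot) 21.07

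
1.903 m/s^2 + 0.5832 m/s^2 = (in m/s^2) 2.486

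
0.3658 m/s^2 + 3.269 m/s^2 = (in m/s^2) 3.635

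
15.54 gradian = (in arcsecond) 5.035e+04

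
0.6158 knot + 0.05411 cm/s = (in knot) 0.6169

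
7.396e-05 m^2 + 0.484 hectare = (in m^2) 4840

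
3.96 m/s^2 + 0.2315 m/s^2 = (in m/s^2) 4.191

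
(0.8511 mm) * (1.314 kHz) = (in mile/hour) 2.502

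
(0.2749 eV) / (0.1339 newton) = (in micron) 3.289e-13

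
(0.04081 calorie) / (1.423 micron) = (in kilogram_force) 1.224e+04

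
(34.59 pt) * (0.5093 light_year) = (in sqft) 6.329e+14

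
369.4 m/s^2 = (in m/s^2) 369.4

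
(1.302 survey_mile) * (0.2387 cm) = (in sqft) 53.84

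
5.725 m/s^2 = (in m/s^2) 5.725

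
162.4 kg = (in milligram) 1.624e+08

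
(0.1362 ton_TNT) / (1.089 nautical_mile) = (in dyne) 2.826e+10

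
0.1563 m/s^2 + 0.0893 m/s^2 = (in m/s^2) 0.2456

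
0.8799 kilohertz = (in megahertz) 0.0008799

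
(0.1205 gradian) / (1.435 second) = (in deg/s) 0.07557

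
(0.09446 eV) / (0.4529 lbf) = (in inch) 2.958e-19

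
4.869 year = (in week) 253.9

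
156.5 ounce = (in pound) 9.781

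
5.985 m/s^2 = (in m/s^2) 5.985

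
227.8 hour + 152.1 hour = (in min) 2.279e+04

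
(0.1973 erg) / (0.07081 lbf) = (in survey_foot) 2.055e-07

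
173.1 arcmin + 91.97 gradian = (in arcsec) 3.084e+05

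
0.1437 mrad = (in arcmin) 0.494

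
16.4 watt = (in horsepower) 0.02199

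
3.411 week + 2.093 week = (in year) 0.1056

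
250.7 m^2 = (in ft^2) 2699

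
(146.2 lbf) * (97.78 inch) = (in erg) 1.615e+10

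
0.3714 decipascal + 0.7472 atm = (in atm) 0.7472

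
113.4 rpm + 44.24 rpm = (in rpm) 157.6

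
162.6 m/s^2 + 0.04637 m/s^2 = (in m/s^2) 162.6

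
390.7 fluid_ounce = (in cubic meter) 0.01155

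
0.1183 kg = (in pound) 0.2608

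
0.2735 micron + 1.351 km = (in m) 1351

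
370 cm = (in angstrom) 3.7e+10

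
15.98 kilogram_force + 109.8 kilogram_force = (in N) 1233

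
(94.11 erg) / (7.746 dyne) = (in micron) 1.215e+05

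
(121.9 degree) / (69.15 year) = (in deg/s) 5.59e-08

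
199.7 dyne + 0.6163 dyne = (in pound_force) 0.0004503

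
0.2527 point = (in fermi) 8.915e+10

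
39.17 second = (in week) 6.477e-05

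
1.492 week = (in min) 1.504e+04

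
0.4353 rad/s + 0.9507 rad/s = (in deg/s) 79.41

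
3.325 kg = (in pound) 7.33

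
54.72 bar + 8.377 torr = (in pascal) 5.473e+06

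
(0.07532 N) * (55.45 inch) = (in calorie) 0.02535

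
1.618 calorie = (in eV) 4.225e+19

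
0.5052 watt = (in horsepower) 0.0006775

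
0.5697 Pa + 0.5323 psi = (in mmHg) 27.53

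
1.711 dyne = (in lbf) 3.846e-06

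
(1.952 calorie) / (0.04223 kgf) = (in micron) 1.972e+07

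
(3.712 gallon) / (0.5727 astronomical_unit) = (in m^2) 1.64e-13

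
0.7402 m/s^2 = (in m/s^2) 0.7402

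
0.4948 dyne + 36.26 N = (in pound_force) 8.152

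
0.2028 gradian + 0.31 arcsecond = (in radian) 0.003187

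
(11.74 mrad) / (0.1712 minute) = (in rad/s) 0.001143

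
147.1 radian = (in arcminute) 5.057e+05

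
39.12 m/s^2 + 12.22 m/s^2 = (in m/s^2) 51.34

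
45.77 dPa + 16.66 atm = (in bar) 16.88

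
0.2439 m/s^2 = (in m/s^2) 0.2439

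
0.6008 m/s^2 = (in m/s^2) 0.6008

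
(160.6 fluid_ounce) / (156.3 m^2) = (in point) 0.08614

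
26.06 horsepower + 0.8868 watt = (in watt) 1.943e+04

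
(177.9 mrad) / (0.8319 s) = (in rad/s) 0.2138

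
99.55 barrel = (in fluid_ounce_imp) 5.57e+05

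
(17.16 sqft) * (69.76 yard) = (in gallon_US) 2.686e+04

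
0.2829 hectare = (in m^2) 2829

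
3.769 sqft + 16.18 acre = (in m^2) 6.548e+04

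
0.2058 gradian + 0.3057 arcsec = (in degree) 0.1853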